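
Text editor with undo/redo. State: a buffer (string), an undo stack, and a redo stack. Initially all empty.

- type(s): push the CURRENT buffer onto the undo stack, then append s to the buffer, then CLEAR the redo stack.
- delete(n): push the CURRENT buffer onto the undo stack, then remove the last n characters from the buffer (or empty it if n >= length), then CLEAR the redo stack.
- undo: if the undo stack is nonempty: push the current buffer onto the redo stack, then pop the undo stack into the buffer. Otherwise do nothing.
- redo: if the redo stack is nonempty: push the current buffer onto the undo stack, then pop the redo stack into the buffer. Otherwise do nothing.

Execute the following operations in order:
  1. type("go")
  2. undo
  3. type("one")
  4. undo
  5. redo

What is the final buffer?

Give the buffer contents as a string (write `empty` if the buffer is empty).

Answer: one

Derivation:
After op 1 (type): buf='go' undo_depth=1 redo_depth=0
After op 2 (undo): buf='(empty)' undo_depth=0 redo_depth=1
After op 3 (type): buf='one' undo_depth=1 redo_depth=0
After op 4 (undo): buf='(empty)' undo_depth=0 redo_depth=1
After op 5 (redo): buf='one' undo_depth=1 redo_depth=0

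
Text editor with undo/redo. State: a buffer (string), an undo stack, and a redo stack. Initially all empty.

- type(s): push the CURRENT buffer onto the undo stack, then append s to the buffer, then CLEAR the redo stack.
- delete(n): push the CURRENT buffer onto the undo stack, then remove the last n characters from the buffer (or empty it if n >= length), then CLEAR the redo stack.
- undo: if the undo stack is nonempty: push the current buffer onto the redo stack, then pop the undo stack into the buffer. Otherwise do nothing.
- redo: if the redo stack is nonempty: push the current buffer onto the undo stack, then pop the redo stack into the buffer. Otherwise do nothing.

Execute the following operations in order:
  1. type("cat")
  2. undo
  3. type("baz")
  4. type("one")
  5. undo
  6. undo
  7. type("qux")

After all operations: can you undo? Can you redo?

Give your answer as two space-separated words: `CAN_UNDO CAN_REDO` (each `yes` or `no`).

After op 1 (type): buf='cat' undo_depth=1 redo_depth=0
After op 2 (undo): buf='(empty)' undo_depth=0 redo_depth=1
After op 3 (type): buf='baz' undo_depth=1 redo_depth=0
After op 4 (type): buf='bazone' undo_depth=2 redo_depth=0
After op 5 (undo): buf='baz' undo_depth=1 redo_depth=1
After op 6 (undo): buf='(empty)' undo_depth=0 redo_depth=2
After op 7 (type): buf='qux' undo_depth=1 redo_depth=0

Answer: yes no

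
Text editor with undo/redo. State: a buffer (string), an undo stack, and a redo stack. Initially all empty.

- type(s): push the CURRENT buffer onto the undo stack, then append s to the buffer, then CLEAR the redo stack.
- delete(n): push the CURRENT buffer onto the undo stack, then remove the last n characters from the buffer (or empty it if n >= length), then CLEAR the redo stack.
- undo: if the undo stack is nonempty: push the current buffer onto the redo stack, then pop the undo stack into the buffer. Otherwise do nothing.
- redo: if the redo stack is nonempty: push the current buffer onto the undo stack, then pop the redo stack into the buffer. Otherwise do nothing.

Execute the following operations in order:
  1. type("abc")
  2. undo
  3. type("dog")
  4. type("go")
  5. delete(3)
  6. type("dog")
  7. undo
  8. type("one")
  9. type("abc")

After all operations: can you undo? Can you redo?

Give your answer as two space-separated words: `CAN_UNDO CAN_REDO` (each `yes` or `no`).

Answer: yes no

Derivation:
After op 1 (type): buf='abc' undo_depth=1 redo_depth=0
After op 2 (undo): buf='(empty)' undo_depth=0 redo_depth=1
After op 3 (type): buf='dog' undo_depth=1 redo_depth=0
After op 4 (type): buf='doggo' undo_depth=2 redo_depth=0
After op 5 (delete): buf='do' undo_depth=3 redo_depth=0
After op 6 (type): buf='dodog' undo_depth=4 redo_depth=0
After op 7 (undo): buf='do' undo_depth=3 redo_depth=1
After op 8 (type): buf='doone' undo_depth=4 redo_depth=0
After op 9 (type): buf='dooneabc' undo_depth=5 redo_depth=0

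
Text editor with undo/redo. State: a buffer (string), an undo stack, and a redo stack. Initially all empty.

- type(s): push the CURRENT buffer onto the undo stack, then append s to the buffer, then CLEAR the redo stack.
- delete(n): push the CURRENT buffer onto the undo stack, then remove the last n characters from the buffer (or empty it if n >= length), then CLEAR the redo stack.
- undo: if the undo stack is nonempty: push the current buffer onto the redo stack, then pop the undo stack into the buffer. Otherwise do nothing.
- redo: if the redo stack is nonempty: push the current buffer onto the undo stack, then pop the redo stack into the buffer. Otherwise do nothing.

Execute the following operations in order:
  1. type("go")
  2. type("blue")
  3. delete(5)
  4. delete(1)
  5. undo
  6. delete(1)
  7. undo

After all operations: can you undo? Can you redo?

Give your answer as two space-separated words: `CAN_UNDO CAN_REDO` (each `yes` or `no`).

After op 1 (type): buf='go' undo_depth=1 redo_depth=0
After op 2 (type): buf='goblue' undo_depth=2 redo_depth=0
After op 3 (delete): buf='g' undo_depth=3 redo_depth=0
After op 4 (delete): buf='(empty)' undo_depth=4 redo_depth=0
After op 5 (undo): buf='g' undo_depth=3 redo_depth=1
After op 6 (delete): buf='(empty)' undo_depth=4 redo_depth=0
After op 7 (undo): buf='g' undo_depth=3 redo_depth=1

Answer: yes yes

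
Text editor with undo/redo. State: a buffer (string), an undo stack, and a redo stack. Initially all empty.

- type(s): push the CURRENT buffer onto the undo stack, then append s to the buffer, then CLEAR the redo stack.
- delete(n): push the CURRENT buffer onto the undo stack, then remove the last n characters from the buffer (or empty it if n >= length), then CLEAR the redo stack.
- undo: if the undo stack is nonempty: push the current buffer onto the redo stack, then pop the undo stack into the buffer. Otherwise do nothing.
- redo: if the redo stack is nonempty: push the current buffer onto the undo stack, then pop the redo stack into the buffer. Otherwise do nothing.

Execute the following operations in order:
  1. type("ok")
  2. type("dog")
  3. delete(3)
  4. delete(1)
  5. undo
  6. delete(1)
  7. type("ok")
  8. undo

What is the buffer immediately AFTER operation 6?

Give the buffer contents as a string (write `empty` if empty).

Answer: o

Derivation:
After op 1 (type): buf='ok' undo_depth=1 redo_depth=0
After op 2 (type): buf='okdog' undo_depth=2 redo_depth=0
After op 3 (delete): buf='ok' undo_depth=3 redo_depth=0
After op 4 (delete): buf='o' undo_depth=4 redo_depth=0
After op 5 (undo): buf='ok' undo_depth=3 redo_depth=1
After op 6 (delete): buf='o' undo_depth=4 redo_depth=0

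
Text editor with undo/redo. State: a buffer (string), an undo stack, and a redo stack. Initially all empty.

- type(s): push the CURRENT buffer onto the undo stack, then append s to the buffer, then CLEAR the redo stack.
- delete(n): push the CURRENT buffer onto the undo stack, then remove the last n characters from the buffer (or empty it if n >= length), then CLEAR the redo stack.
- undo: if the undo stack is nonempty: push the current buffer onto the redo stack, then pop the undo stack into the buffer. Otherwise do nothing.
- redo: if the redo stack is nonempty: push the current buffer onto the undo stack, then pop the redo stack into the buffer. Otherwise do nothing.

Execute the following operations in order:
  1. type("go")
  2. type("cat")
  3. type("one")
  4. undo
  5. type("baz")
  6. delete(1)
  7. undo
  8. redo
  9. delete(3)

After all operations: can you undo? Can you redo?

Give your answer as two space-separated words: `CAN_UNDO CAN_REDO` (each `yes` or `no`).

Answer: yes no

Derivation:
After op 1 (type): buf='go' undo_depth=1 redo_depth=0
After op 2 (type): buf='gocat' undo_depth=2 redo_depth=0
After op 3 (type): buf='gocatone' undo_depth=3 redo_depth=0
After op 4 (undo): buf='gocat' undo_depth=2 redo_depth=1
After op 5 (type): buf='gocatbaz' undo_depth=3 redo_depth=0
After op 6 (delete): buf='gocatba' undo_depth=4 redo_depth=0
After op 7 (undo): buf='gocatbaz' undo_depth=3 redo_depth=1
After op 8 (redo): buf='gocatba' undo_depth=4 redo_depth=0
After op 9 (delete): buf='goca' undo_depth=5 redo_depth=0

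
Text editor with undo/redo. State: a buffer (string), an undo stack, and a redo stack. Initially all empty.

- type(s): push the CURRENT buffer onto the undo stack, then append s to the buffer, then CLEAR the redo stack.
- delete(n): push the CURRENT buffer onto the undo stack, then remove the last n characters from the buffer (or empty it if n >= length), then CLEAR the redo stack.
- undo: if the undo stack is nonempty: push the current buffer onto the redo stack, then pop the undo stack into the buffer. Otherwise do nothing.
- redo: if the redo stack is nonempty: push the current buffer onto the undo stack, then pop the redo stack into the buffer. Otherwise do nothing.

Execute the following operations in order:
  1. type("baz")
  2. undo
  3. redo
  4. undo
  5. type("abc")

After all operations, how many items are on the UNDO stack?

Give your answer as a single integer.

After op 1 (type): buf='baz' undo_depth=1 redo_depth=0
After op 2 (undo): buf='(empty)' undo_depth=0 redo_depth=1
After op 3 (redo): buf='baz' undo_depth=1 redo_depth=0
After op 4 (undo): buf='(empty)' undo_depth=0 redo_depth=1
After op 5 (type): buf='abc' undo_depth=1 redo_depth=0

Answer: 1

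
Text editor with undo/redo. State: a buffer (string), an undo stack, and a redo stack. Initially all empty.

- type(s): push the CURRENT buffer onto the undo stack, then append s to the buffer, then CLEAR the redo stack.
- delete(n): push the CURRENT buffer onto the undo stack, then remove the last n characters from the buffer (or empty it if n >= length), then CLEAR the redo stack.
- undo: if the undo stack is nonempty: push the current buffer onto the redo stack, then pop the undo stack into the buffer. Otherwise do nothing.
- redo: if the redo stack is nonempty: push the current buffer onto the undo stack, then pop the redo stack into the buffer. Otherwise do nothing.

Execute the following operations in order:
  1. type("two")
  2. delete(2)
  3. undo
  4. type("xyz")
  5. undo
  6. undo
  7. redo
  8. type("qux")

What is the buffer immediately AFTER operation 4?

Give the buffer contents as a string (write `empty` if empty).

After op 1 (type): buf='two' undo_depth=1 redo_depth=0
After op 2 (delete): buf='t' undo_depth=2 redo_depth=0
After op 3 (undo): buf='two' undo_depth=1 redo_depth=1
After op 4 (type): buf='twoxyz' undo_depth=2 redo_depth=0

Answer: twoxyz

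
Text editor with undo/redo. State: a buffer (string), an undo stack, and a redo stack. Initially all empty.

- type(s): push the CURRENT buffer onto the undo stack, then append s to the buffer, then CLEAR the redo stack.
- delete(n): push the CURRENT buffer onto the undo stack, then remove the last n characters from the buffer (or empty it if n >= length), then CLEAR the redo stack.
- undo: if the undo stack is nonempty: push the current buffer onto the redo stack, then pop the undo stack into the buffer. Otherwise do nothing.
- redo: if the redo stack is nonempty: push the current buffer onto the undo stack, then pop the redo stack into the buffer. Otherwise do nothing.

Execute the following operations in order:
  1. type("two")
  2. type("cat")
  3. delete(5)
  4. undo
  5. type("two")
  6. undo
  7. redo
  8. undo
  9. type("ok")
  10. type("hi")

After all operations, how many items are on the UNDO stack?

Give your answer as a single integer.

Answer: 4

Derivation:
After op 1 (type): buf='two' undo_depth=1 redo_depth=0
After op 2 (type): buf='twocat' undo_depth=2 redo_depth=0
After op 3 (delete): buf='t' undo_depth=3 redo_depth=0
After op 4 (undo): buf='twocat' undo_depth=2 redo_depth=1
After op 5 (type): buf='twocattwo' undo_depth=3 redo_depth=0
After op 6 (undo): buf='twocat' undo_depth=2 redo_depth=1
After op 7 (redo): buf='twocattwo' undo_depth=3 redo_depth=0
After op 8 (undo): buf='twocat' undo_depth=2 redo_depth=1
After op 9 (type): buf='twocatok' undo_depth=3 redo_depth=0
After op 10 (type): buf='twocatokhi' undo_depth=4 redo_depth=0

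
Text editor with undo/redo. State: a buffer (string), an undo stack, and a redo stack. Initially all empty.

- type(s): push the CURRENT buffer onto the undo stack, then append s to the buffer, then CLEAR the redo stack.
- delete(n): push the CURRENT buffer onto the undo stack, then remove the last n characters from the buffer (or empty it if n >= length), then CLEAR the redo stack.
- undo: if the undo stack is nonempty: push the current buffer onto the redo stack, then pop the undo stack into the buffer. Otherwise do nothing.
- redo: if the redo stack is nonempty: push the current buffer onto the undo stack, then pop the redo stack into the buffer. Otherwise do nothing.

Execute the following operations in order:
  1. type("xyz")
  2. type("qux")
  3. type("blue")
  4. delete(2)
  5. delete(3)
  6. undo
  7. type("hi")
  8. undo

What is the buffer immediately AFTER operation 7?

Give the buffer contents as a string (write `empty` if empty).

Answer: xyzquxblhi

Derivation:
After op 1 (type): buf='xyz' undo_depth=1 redo_depth=0
After op 2 (type): buf='xyzqux' undo_depth=2 redo_depth=0
After op 3 (type): buf='xyzquxblue' undo_depth=3 redo_depth=0
After op 4 (delete): buf='xyzquxbl' undo_depth=4 redo_depth=0
After op 5 (delete): buf='xyzqu' undo_depth=5 redo_depth=0
After op 6 (undo): buf='xyzquxbl' undo_depth=4 redo_depth=1
After op 7 (type): buf='xyzquxblhi' undo_depth=5 redo_depth=0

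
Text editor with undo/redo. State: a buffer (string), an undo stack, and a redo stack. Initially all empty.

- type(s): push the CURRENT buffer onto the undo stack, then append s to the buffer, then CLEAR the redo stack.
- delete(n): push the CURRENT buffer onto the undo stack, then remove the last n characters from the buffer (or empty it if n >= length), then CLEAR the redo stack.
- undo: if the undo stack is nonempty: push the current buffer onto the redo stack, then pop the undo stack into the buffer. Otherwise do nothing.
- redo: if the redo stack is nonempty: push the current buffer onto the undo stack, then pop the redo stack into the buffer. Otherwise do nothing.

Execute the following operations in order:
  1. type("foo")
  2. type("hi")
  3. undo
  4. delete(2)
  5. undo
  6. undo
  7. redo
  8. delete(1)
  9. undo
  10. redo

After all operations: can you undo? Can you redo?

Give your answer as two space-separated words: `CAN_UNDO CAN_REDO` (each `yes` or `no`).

Answer: yes no

Derivation:
After op 1 (type): buf='foo' undo_depth=1 redo_depth=0
After op 2 (type): buf='foohi' undo_depth=2 redo_depth=0
After op 3 (undo): buf='foo' undo_depth=1 redo_depth=1
After op 4 (delete): buf='f' undo_depth=2 redo_depth=0
After op 5 (undo): buf='foo' undo_depth=1 redo_depth=1
After op 6 (undo): buf='(empty)' undo_depth=0 redo_depth=2
After op 7 (redo): buf='foo' undo_depth=1 redo_depth=1
After op 8 (delete): buf='fo' undo_depth=2 redo_depth=0
After op 9 (undo): buf='foo' undo_depth=1 redo_depth=1
After op 10 (redo): buf='fo' undo_depth=2 redo_depth=0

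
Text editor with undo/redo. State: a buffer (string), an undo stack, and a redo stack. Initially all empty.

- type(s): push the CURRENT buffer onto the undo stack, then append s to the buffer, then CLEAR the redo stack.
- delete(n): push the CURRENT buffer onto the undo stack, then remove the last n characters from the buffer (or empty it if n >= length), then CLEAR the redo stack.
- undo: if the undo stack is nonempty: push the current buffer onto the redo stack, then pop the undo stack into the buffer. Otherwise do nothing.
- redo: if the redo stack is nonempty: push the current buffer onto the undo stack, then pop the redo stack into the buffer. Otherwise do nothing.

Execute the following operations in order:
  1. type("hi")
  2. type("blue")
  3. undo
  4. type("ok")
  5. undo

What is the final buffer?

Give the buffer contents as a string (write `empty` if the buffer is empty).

After op 1 (type): buf='hi' undo_depth=1 redo_depth=0
After op 2 (type): buf='hiblue' undo_depth=2 redo_depth=0
After op 3 (undo): buf='hi' undo_depth=1 redo_depth=1
After op 4 (type): buf='hiok' undo_depth=2 redo_depth=0
After op 5 (undo): buf='hi' undo_depth=1 redo_depth=1

Answer: hi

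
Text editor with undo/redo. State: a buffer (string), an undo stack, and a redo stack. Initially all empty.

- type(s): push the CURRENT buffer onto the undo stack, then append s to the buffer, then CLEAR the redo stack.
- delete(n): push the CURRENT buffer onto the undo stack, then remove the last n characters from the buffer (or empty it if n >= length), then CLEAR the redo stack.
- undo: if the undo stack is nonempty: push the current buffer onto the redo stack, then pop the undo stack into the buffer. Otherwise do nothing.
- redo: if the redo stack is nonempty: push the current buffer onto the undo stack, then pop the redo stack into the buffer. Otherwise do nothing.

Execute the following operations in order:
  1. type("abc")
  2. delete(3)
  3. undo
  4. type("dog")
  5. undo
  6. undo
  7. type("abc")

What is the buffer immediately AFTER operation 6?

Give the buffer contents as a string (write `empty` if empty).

After op 1 (type): buf='abc' undo_depth=1 redo_depth=0
After op 2 (delete): buf='(empty)' undo_depth=2 redo_depth=0
After op 3 (undo): buf='abc' undo_depth=1 redo_depth=1
After op 4 (type): buf='abcdog' undo_depth=2 redo_depth=0
After op 5 (undo): buf='abc' undo_depth=1 redo_depth=1
After op 6 (undo): buf='(empty)' undo_depth=0 redo_depth=2

Answer: empty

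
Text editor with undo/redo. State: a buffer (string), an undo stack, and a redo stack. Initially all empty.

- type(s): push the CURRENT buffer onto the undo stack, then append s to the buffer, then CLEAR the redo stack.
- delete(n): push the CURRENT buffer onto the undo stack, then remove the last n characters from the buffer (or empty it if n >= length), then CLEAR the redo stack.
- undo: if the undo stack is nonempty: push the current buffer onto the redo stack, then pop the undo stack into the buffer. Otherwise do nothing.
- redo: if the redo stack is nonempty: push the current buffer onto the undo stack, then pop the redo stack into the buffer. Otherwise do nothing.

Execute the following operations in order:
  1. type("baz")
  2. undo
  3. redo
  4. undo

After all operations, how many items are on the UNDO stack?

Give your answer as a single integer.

Answer: 0

Derivation:
After op 1 (type): buf='baz' undo_depth=1 redo_depth=0
After op 2 (undo): buf='(empty)' undo_depth=0 redo_depth=1
After op 3 (redo): buf='baz' undo_depth=1 redo_depth=0
After op 4 (undo): buf='(empty)' undo_depth=0 redo_depth=1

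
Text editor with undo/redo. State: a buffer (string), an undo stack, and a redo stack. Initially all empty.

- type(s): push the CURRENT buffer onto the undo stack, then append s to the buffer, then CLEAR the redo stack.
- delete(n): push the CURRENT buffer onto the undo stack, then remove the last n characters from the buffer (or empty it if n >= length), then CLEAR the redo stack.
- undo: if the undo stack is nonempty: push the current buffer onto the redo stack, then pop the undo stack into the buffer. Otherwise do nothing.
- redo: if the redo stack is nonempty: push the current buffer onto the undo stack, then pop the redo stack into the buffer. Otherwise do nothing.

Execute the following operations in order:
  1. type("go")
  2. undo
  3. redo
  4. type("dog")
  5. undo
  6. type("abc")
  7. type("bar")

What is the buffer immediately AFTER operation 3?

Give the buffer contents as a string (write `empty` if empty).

After op 1 (type): buf='go' undo_depth=1 redo_depth=0
After op 2 (undo): buf='(empty)' undo_depth=0 redo_depth=1
After op 3 (redo): buf='go' undo_depth=1 redo_depth=0

Answer: go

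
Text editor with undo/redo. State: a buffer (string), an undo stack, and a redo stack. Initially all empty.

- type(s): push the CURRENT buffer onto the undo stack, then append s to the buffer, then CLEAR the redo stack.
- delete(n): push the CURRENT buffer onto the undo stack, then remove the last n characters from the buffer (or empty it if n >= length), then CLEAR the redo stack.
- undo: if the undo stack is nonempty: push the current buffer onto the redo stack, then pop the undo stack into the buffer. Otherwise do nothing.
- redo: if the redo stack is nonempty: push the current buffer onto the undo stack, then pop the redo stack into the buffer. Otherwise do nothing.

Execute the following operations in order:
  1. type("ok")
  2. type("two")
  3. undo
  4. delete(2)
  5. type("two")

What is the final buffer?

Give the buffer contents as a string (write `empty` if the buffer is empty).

Answer: two

Derivation:
After op 1 (type): buf='ok' undo_depth=1 redo_depth=0
After op 2 (type): buf='oktwo' undo_depth=2 redo_depth=0
After op 3 (undo): buf='ok' undo_depth=1 redo_depth=1
After op 4 (delete): buf='(empty)' undo_depth=2 redo_depth=0
After op 5 (type): buf='two' undo_depth=3 redo_depth=0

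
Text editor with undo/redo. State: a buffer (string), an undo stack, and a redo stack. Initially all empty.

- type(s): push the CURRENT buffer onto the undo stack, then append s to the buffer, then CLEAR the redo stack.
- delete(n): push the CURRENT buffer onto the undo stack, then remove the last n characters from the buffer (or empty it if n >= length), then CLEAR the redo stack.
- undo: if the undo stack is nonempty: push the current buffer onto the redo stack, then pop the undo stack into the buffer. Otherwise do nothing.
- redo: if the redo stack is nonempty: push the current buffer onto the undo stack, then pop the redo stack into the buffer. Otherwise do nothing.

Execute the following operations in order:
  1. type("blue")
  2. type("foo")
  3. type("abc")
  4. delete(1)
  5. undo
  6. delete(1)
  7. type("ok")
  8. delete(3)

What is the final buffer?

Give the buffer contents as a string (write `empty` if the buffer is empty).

Answer: bluefooa

Derivation:
After op 1 (type): buf='blue' undo_depth=1 redo_depth=0
After op 2 (type): buf='bluefoo' undo_depth=2 redo_depth=0
After op 3 (type): buf='bluefooabc' undo_depth=3 redo_depth=0
After op 4 (delete): buf='bluefooab' undo_depth=4 redo_depth=0
After op 5 (undo): buf='bluefooabc' undo_depth=3 redo_depth=1
After op 6 (delete): buf='bluefooab' undo_depth=4 redo_depth=0
After op 7 (type): buf='bluefooabok' undo_depth=5 redo_depth=0
After op 8 (delete): buf='bluefooa' undo_depth=6 redo_depth=0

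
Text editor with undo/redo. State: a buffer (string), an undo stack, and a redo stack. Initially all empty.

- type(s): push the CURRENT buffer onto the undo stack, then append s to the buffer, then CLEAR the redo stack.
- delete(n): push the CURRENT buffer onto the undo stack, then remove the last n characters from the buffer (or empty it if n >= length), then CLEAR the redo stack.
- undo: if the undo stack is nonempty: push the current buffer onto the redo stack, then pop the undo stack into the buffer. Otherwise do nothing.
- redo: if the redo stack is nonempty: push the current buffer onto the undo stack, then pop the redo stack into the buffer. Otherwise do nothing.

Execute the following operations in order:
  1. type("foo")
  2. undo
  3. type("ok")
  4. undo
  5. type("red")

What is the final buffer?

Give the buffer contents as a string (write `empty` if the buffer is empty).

Answer: red

Derivation:
After op 1 (type): buf='foo' undo_depth=1 redo_depth=0
After op 2 (undo): buf='(empty)' undo_depth=0 redo_depth=1
After op 3 (type): buf='ok' undo_depth=1 redo_depth=0
After op 4 (undo): buf='(empty)' undo_depth=0 redo_depth=1
After op 5 (type): buf='red' undo_depth=1 redo_depth=0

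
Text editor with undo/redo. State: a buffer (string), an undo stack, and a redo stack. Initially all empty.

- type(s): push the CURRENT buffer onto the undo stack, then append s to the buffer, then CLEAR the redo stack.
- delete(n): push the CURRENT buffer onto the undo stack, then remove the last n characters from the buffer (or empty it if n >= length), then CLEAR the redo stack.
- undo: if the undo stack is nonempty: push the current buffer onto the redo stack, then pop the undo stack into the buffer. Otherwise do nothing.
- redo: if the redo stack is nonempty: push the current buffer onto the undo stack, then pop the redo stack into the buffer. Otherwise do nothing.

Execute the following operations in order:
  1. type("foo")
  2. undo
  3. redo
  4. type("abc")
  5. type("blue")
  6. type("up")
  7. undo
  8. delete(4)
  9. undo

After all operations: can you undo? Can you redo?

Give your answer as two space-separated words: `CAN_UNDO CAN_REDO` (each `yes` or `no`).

After op 1 (type): buf='foo' undo_depth=1 redo_depth=0
After op 2 (undo): buf='(empty)' undo_depth=0 redo_depth=1
After op 3 (redo): buf='foo' undo_depth=1 redo_depth=0
After op 4 (type): buf='fooabc' undo_depth=2 redo_depth=0
After op 5 (type): buf='fooabcblue' undo_depth=3 redo_depth=0
After op 6 (type): buf='fooabcblueup' undo_depth=4 redo_depth=0
After op 7 (undo): buf='fooabcblue' undo_depth=3 redo_depth=1
After op 8 (delete): buf='fooabc' undo_depth=4 redo_depth=0
After op 9 (undo): buf='fooabcblue' undo_depth=3 redo_depth=1

Answer: yes yes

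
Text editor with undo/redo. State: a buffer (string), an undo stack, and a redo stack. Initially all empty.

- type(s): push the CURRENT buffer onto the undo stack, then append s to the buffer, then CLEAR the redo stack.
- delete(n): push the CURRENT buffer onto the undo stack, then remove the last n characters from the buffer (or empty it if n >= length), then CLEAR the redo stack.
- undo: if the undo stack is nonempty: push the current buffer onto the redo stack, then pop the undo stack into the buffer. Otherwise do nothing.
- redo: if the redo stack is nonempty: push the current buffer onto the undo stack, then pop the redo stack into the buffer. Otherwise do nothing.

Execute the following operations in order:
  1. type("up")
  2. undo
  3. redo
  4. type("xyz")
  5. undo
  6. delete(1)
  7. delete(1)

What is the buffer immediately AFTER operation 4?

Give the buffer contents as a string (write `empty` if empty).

Answer: upxyz

Derivation:
After op 1 (type): buf='up' undo_depth=1 redo_depth=0
After op 2 (undo): buf='(empty)' undo_depth=0 redo_depth=1
After op 3 (redo): buf='up' undo_depth=1 redo_depth=0
After op 4 (type): buf='upxyz' undo_depth=2 redo_depth=0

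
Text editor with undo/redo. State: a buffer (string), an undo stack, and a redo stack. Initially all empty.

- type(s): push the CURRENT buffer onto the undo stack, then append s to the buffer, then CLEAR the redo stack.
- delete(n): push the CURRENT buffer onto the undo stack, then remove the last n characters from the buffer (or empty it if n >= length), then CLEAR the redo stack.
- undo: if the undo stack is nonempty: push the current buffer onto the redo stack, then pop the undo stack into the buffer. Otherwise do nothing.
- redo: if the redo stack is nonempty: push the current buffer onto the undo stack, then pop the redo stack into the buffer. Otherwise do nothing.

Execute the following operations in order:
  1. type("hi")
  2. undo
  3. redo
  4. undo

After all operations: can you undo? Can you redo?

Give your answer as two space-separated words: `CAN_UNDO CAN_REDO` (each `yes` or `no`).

Answer: no yes

Derivation:
After op 1 (type): buf='hi' undo_depth=1 redo_depth=0
After op 2 (undo): buf='(empty)' undo_depth=0 redo_depth=1
After op 3 (redo): buf='hi' undo_depth=1 redo_depth=0
After op 4 (undo): buf='(empty)' undo_depth=0 redo_depth=1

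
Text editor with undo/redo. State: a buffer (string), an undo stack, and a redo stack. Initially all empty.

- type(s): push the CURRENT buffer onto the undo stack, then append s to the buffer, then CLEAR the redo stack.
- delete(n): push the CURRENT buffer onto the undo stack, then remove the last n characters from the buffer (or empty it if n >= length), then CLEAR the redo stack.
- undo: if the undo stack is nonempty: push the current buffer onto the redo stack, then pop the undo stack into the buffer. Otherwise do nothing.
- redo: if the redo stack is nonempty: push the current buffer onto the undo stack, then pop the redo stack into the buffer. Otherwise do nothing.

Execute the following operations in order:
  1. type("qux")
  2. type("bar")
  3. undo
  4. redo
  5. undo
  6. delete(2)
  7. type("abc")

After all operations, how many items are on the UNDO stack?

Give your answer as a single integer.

Answer: 3

Derivation:
After op 1 (type): buf='qux' undo_depth=1 redo_depth=0
After op 2 (type): buf='quxbar' undo_depth=2 redo_depth=0
After op 3 (undo): buf='qux' undo_depth=1 redo_depth=1
After op 4 (redo): buf='quxbar' undo_depth=2 redo_depth=0
After op 5 (undo): buf='qux' undo_depth=1 redo_depth=1
After op 6 (delete): buf='q' undo_depth=2 redo_depth=0
After op 7 (type): buf='qabc' undo_depth=3 redo_depth=0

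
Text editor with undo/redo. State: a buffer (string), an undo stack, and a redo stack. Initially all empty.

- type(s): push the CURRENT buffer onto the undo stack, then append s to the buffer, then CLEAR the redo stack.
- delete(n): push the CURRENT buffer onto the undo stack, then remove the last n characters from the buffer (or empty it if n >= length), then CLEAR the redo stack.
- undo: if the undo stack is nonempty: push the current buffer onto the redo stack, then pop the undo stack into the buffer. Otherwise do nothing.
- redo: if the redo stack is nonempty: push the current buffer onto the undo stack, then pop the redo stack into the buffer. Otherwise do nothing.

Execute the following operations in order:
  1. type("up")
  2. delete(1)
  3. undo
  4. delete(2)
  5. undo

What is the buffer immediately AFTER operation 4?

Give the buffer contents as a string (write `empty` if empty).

Answer: empty

Derivation:
After op 1 (type): buf='up' undo_depth=1 redo_depth=0
After op 2 (delete): buf='u' undo_depth=2 redo_depth=0
After op 3 (undo): buf='up' undo_depth=1 redo_depth=1
After op 4 (delete): buf='(empty)' undo_depth=2 redo_depth=0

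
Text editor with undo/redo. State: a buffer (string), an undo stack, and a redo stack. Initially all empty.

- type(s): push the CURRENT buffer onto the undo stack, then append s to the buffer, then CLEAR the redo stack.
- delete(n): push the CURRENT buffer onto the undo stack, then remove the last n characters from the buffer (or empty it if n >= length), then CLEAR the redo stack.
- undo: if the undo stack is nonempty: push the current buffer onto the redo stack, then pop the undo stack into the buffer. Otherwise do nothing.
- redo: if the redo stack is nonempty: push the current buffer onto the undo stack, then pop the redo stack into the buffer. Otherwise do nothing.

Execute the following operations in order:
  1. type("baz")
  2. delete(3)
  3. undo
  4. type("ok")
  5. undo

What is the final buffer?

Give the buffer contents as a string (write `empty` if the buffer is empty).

Answer: baz

Derivation:
After op 1 (type): buf='baz' undo_depth=1 redo_depth=0
After op 2 (delete): buf='(empty)' undo_depth=2 redo_depth=0
After op 3 (undo): buf='baz' undo_depth=1 redo_depth=1
After op 4 (type): buf='bazok' undo_depth=2 redo_depth=0
After op 5 (undo): buf='baz' undo_depth=1 redo_depth=1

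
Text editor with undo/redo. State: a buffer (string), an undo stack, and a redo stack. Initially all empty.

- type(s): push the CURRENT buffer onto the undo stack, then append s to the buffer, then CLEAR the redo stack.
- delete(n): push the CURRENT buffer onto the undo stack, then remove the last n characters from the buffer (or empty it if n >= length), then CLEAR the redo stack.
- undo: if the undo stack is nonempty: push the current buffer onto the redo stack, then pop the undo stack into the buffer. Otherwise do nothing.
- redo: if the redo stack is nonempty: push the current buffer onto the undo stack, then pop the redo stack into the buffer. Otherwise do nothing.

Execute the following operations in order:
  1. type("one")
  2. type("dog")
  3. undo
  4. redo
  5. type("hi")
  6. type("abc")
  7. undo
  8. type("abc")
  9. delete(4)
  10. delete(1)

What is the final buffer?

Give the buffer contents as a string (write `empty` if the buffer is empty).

After op 1 (type): buf='one' undo_depth=1 redo_depth=0
After op 2 (type): buf='onedog' undo_depth=2 redo_depth=0
After op 3 (undo): buf='one' undo_depth=1 redo_depth=1
After op 4 (redo): buf='onedog' undo_depth=2 redo_depth=0
After op 5 (type): buf='onedoghi' undo_depth=3 redo_depth=0
After op 6 (type): buf='onedoghiabc' undo_depth=4 redo_depth=0
After op 7 (undo): buf='onedoghi' undo_depth=3 redo_depth=1
After op 8 (type): buf='onedoghiabc' undo_depth=4 redo_depth=0
After op 9 (delete): buf='onedogh' undo_depth=5 redo_depth=0
After op 10 (delete): buf='onedog' undo_depth=6 redo_depth=0

Answer: onedog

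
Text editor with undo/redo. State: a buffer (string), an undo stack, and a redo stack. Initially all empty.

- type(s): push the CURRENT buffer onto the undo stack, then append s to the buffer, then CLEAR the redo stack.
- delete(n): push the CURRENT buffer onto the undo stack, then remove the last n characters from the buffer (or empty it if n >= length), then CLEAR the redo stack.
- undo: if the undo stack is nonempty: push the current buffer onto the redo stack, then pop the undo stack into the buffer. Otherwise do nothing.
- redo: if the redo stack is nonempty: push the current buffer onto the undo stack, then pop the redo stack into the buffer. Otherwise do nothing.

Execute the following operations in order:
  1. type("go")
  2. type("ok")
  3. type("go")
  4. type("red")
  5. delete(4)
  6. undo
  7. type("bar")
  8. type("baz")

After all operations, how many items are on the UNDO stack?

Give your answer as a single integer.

After op 1 (type): buf='go' undo_depth=1 redo_depth=0
After op 2 (type): buf='gook' undo_depth=2 redo_depth=0
After op 3 (type): buf='gookgo' undo_depth=3 redo_depth=0
After op 4 (type): buf='gookgored' undo_depth=4 redo_depth=0
After op 5 (delete): buf='gookg' undo_depth=5 redo_depth=0
After op 6 (undo): buf='gookgored' undo_depth=4 redo_depth=1
After op 7 (type): buf='gookgoredbar' undo_depth=5 redo_depth=0
After op 8 (type): buf='gookgoredbarbaz' undo_depth=6 redo_depth=0

Answer: 6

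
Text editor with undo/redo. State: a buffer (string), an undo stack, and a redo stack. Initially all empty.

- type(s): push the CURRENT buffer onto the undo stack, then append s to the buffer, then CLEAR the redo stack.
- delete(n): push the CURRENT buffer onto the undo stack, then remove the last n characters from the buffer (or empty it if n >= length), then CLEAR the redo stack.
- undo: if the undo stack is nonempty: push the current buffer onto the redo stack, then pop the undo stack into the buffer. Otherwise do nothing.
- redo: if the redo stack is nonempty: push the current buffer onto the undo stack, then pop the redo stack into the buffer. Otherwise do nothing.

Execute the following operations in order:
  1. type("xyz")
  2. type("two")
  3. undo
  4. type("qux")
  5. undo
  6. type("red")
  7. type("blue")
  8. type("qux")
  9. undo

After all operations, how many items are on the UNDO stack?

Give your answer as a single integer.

After op 1 (type): buf='xyz' undo_depth=1 redo_depth=0
After op 2 (type): buf='xyztwo' undo_depth=2 redo_depth=0
After op 3 (undo): buf='xyz' undo_depth=1 redo_depth=1
After op 4 (type): buf='xyzqux' undo_depth=2 redo_depth=0
After op 5 (undo): buf='xyz' undo_depth=1 redo_depth=1
After op 6 (type): buf='xyzred' undo_depth=2 redo_depth=0
After op 7 (type): buf='xyzredblue' undo_depth=3 redo_depth=0
After op 8 (type): buf='xyzredbluequx' undo_depth=4 redo_depth=0
After op 9 (undo): buf='xyzredblue' undo_depth=3 redo_depth=1

Answer: 3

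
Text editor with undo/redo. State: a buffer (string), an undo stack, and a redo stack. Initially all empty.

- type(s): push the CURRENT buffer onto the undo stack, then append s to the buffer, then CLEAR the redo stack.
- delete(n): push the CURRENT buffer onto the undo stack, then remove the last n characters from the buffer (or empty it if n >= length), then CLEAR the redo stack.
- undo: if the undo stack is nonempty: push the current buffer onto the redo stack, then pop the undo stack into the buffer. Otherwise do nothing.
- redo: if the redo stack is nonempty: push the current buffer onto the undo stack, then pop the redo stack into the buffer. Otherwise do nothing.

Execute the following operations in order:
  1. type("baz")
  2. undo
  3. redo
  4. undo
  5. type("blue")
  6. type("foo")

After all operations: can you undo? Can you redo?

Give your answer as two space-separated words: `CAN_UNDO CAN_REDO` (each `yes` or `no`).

Answer: yes no

Derivation:
After op 1 (type): buf='baz' undo_depth=1 redo_depth=0
After op 2 (undo): buf='(empty)' undo_depth=0 redo_depth=1
After op 3 (redo): buf='baz' undo_depth=1 redo_depth=0
After op 4 (undo): buf='(empty)' undo_depth=0 redo_depth=1
After op 5 (type): buf='blue' undo_depth=1 redo_depth=0
After op 6 (type): buf='bluefoo' undo_depth=2 redo_depth=0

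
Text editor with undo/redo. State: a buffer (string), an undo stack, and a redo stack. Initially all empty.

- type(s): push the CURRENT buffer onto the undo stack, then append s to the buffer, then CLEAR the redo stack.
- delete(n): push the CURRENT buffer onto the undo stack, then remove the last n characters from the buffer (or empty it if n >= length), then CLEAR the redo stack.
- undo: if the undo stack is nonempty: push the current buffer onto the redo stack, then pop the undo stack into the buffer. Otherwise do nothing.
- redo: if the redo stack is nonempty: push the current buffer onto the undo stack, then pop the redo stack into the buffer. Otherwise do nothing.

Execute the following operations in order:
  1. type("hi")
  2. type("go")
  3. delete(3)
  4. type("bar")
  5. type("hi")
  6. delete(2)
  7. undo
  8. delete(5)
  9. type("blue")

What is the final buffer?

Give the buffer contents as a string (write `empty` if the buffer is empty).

Answer: hblue

Derivation:
After op 1 (type): buf='hi' undo_depth=1 redo_depth=0
After op 2 (type): buf='higo' undo_depth=2 redo_depth=0
After op 3 (delete): buf='h' undo_depth=3 redo_depth=0
After op 4 (type): buf='hbar' undo_depth=4 redo_depth=0
After op 5 (type): buf='hbarhi' undo_depth=5 redo_depth=0
After op 6 (delete): buf='hbar' undo_depth=6 redo_depth=0
After op 7 (undo): buf='hbarhi' undo_depth=5 redo_depth=1
After op 8 (delete): buf='h' undo_depth=6 redo_depth=0
After op 9 (type): buf='hblue' undo_depth=7 redo_depth=0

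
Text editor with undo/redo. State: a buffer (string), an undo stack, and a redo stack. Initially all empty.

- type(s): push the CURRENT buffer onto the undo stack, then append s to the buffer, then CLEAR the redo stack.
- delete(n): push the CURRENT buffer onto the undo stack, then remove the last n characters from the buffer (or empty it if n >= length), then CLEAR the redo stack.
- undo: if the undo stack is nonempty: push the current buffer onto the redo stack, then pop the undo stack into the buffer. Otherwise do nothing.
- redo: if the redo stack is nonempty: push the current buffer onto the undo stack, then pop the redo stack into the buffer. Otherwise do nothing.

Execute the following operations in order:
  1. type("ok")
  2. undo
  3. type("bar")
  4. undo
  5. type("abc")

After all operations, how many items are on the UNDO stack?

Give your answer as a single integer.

Answer: 1

Derivation:
After op 1 (type): buf='ok' undo_depth=1 redo_depth=0
After op 2 (undo): buf='(empty)' undo_depth=0 redo_depth=1
After op 3 (type): buf='bar' undo_depth=1 redo_depth=0
After op 4 (undo): buf='(empty)' undo_depth=0 redo_depth=1
After op 5 (type): buf='abc' undo_depth=1 redo_depth=0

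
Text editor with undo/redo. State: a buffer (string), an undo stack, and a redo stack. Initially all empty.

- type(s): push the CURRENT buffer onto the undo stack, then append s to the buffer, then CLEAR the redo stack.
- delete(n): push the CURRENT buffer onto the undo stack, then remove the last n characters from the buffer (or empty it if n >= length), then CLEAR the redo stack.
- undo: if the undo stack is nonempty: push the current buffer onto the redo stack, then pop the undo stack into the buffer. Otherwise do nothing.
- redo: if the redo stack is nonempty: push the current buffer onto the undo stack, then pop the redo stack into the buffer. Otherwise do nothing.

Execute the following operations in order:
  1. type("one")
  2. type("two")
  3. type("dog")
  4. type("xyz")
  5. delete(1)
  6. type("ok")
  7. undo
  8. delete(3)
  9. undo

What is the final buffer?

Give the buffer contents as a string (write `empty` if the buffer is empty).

After op 1 (type): buf='one' undo_depth=1 redo_depth=0
After op 2 (type): buf='onetwo' undo_depth=2 redo_depth=0
After op 3 (type): buf='onetwodog' undo_depth=3 redo_depth=0
After op 4 (type): buf='onetwodogxyz' undo_depth=4 redo_depth=0
After op 5 (delete): buf='onetwodogxy' undo_depth=5 redo_depth=0
After op 6 (type): buf='onetwodogxyok' undo_depth=6 redo_depth=0
After op 7 (undo): buf='onetwodogxy' undo_depth=5 redo_depth=1
After op 8 (delete): buf='onetwodo' undo_depth=6 redo_depth=0
After op 9 (undo): buf='onetwodogxy' undo_depth=5 redo_depth=1

Answer: onetwodogxy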